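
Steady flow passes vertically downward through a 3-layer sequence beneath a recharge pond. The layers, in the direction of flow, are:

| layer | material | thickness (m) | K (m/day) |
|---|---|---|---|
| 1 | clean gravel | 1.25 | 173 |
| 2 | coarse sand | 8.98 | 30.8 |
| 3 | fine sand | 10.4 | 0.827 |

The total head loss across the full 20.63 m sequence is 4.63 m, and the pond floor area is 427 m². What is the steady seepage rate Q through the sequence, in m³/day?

Flow is perpendicular to layering, so the layers act in series and the equivalent K is the thickness-weighted harmonic mean.
Total thickness L = 1.25 + 8.98 + 10.4 = 20.63 m.
Σ(b_i/K_i) = 1.25/173 + 8.98/30.8 + 10.4/0.827 = 12.87 d.
K_eq = L / Σ(b_i/K_i) = 20.63 / 12.87 = 1.602 m/day.
Q = K_eq · A · (Δh/L) = 1.602 × 427 × (4.63/20.63) = 153.6 m³/day.

154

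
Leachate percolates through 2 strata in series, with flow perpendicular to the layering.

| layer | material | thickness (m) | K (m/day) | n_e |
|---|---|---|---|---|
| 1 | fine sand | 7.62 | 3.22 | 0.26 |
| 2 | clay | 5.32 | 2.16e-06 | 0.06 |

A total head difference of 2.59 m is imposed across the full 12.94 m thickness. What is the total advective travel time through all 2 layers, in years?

With flow normal to the layers, continuity requires the same specific discharge q through every layer.
Σ(b_i/K_i) = 7.62/3.22 + 5.32/2.16e-06 = 2.463e+06 d.
q = Δh / Σ(b_i/K_i) = 2.59 / 2.463e+06 = 1.052e-06 m/day.
In each layer the seepage velocity is v_i = q/n_i, so the layer transit time is t_i = b_i·n_i / q:
  layer 1 (fine sand): t_1 = 7.62 × 0.26 / 1.052e-06 = 1.884e+06 d
  layer 2 (clay): t_2 = 5.32 × 0.06 / 1.052e-06 = 3.035e+05 d
Total t = Σ t_i = 2.188e+06 days = 5989 years.

5990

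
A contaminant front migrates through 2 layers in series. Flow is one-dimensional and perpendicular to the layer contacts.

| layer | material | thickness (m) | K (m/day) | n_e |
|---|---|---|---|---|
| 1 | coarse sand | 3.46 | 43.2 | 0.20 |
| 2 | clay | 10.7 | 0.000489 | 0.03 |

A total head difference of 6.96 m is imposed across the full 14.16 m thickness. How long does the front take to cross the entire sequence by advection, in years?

8.72

With flow normal to the layers, continuity requires the same specific discharge q through every layer.
Σ(b_i/K_i) = 3.46/43.2 + 10.7/0.000489 = 21881 d.
q = Δh / Σ(b_i/K_i) = 6.96 / 21881 = 0.0003181 m/day.
In each layer the seepage velocity is v_i = q/n_i, so the layer transit time is t_i = b_i·n_i / q:
  layer 1 (coarse sand): t_1 = 3.46 × 0.20 / 0.0003181 = 2176 d
  layer 2 (clay): t_2 = 10.7 × 0.03 / 0.0003181 = 1009 d
Total t = Σ t_i = 3185 days = 8.719 years.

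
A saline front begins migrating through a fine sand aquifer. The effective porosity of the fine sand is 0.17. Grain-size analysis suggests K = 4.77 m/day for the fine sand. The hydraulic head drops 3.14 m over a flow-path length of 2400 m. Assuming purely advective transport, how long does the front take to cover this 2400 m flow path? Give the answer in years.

179

Hydraulic gradient i = Δh / L = 3.14 / 2400 = 0.001308.
Darcy flux q = K · i = 4.770 × 0.001308 = 0.006241 m/day.
Seepage velocity v = q / n_e = 0.006241 / 0.17 = 0.03671 m/day.
Travel time t = L / v = 2400 / 0.03671 = 65377 days = 179.0 years.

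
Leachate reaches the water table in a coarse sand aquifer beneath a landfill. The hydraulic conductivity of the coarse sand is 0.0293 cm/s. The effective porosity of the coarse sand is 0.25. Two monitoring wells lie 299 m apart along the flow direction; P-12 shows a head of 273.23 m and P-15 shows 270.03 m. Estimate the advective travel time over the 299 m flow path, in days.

276

Convert K: 0.0293 cm/s × 864 = 25.32 m/day.
Hydraulic gradient i = (273.23 − 270.03) / 299 = 3.2 / 299 = 0.01070.
Darcy flux q = K · i = 25.32 × 0.01070 = 0.2709 m/day.
Seepage velocity v = q / n_e = 0.2709 / 0.25 = 1.084 m/day.
Travel time t = L / v = 299 / 1.084 = 275.9 days.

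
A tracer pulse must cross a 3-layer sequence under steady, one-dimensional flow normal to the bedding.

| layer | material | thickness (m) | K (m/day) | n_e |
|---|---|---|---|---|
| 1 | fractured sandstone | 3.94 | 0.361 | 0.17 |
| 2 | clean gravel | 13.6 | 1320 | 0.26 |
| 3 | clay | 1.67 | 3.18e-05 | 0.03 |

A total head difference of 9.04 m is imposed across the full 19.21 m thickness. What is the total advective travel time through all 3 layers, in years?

67.7

With flow normal to the layers, continuity requires the same specific discharge q through every layer.
Σ(b_i/K_i) = 3.94/0.361 + 13.6/1320 + 1.67/3.18e-05 = 52527 d.
q = Δh / Σ(b_i/K_i) = 9.04 / 52527 = 0.0001721 m/day.
In each layer the seepage velocity is v_i = q/n_i, so the layer transit time is t_i = b_i·n_i / q:
  layer 1 (fractured sandstone): t_1 = 3.94 × 0.17 / 0.0001721 = 3892 d
  layer 2 (clean gravel): t_2 = 13.6 × 0.26 / 0.0001721 = 20546 d
  layer 3 (clay): t_3 = 1.67 × 0.03 / 0.0001721 = 291.1 d
Total t = Σ t_i = 24729 days = 67.70 years.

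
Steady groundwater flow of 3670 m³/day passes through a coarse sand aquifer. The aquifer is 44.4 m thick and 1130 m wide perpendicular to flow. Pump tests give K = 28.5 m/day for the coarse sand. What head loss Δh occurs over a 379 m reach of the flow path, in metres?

Cross-sectional area A = 1130 × 44.4 = 50172 m².
From Q = K·A·i, i = Q / (K·A) = 3670 / (28.50 × 50172) = 0.002567.
Head loss Δh = i · L = 0.002567 × 379 = 0.9727 m.

0.973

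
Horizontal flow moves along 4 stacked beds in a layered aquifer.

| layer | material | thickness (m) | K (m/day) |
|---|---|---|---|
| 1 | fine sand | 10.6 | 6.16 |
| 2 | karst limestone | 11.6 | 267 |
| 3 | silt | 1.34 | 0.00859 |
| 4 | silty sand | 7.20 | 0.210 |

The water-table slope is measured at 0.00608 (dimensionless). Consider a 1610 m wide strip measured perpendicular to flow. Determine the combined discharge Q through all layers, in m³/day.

31000

Flow is parallel to layering, so each bed carries its own Darcy discharge and the transmissivities add.
Σ(K_i·b_i) = 6.16×10.6 + 267×11.6 + 0.00859×1.34 + 0.210×7.20 = 3164 m²/day.
Hydraulic gradient i = 0.00608.
Q = Σ(K_i·b_i) · W · i = 3164 × 1610 × 0.006080 = 30972 m³/day.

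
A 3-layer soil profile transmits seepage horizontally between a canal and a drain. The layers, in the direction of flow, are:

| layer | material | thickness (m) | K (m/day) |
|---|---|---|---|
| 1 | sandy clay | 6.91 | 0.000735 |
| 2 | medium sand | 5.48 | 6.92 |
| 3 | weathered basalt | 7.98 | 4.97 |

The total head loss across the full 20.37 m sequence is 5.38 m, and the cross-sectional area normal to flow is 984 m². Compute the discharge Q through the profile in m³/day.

Flow is perpendicular to layering, so the layers act in series and the equivalent K is the thickness-weighted harmonic mean.
Total thickness L = 6.91 + 5.48 + 7.98 = 20.37 m.
Σ(b_i/K_i) = 6.91/0.000735 + 5.48/6.92 + 7.98/4.97 = 9404 d.
K_eq = L / Σ(b_i/K_i) = 20.37 / 9404 = 0.002166 m/day.
Q = K_eq · A · (Δh/L) = 0.002166 × 984 × (5.38/20.37) = 0.5630 m³/day.

0.563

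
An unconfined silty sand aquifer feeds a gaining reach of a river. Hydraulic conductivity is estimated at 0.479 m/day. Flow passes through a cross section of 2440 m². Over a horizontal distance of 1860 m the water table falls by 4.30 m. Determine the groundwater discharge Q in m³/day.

2.70

Hydraulic gradient i = Δh / L = 4.30 / 1860 = 0.002312.
Darcy's law: Q = K · A · i = 0.4790 × 2440 × 0.002312 = 2.702 m³/day.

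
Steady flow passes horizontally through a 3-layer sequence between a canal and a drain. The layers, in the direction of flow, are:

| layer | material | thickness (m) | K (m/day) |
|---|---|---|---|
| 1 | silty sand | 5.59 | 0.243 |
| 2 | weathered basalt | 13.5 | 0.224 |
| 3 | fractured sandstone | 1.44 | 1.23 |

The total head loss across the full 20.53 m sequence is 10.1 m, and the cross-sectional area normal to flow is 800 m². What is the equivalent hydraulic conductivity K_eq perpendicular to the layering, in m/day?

0.243

Flow is perpendicular to layering, so the layers act in series and the equivalent K is the thickness-weighted harmonic mean.
Total thickness L = 5.59 + 13.5 + 1.44 = 20.53 m.
Σ(b_i/K_i) = 5.59/0.243 + 13.5/0.224 + 1.44/1.23 = 84.44 d.
K_eq = L / Σ(b_i/K_i) = 20.53 / 84.44 = 0.2431 m/day.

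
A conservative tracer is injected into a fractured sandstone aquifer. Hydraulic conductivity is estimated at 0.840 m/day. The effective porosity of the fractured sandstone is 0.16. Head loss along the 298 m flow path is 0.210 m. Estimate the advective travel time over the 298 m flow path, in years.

221

Hydraulic gradient i = Δh / L = 0.210 / 298 = 0.0007047.
Darcy flux q = K · i = 0.8400 × 0.0007047 = 0.0005919 m/day.
Seepage velocity v = q / n_e = 0.0005919 / 0.16 = 0.003700 m/day.
Travel time t = L / v = 298 / 0.003700 = 80548 days = 220.5 years.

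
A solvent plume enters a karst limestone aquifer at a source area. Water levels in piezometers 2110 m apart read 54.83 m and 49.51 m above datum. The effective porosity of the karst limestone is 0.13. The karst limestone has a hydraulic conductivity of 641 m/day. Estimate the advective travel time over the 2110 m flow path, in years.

0.465

Hydraulic gradient i = (54.83 − 49.51) / 2110 = 5.32 / 2110 = 0.002521.
Darcy flux q = K · i = 641.0 × 0.002521 = 1.616 m/day.
Seepage velocity v = q / n_e = 1.616 / 0.13 = 12.43 m/day.
Travel time t = L / v = 2110 / 12.43 = 169.7 days = 0.4647 years.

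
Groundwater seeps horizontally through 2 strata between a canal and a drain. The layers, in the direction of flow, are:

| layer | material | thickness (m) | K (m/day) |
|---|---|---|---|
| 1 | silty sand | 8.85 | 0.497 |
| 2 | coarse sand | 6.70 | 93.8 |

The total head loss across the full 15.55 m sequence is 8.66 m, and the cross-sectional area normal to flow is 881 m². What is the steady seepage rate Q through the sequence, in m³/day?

427

Flow is perpendicular to layering, so the layers act in series and the equivalent K is the thickness-weighted harmonic mean.
Total thickness L = 8.85 + 6.70 = 15.55 m.
Σ(b_i/K_i) = 8.85/0.497 + 6.70/93.8 = 17.88 d.
K_eq = L / Σ(b_i/K_i) = 15.55 / 17.88 = 0.8698 m/day.
Q = K_eq · A · (Δh/L) = 0.8698 × 881 × (8.66/15.55) = 426.7 m³/day.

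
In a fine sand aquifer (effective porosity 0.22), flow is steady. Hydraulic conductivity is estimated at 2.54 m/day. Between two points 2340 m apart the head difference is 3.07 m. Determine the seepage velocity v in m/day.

0.0151

Hydraulic gradient i = Δh / L = 3.07 / 2340 = 0.001312.
Darcy flux q = K · i = 2.540 × 0.001312 = 0.003332 m/day.
Seepage velocity v = q / n_e = 0.003332 / 0.22 = 0.01515 m/day.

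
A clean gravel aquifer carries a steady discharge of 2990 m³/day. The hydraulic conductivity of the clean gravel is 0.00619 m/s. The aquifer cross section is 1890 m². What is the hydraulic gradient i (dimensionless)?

Convert K: 0.00619 m/s × 86400 = 534.8 m/day.
From Q = K·A·i, i = Q / (K·A) = 2990 / (534.8 × 1890) = 0.002958.

0.00296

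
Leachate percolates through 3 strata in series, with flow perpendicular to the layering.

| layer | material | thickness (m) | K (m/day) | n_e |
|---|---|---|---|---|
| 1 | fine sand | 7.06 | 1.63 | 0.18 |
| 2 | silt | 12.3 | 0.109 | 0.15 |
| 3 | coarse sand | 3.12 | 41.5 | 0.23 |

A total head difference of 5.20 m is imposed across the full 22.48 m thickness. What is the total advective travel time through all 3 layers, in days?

86.4

With flow normal to the layers, continuity requires the same specific discharge q through every layer.
Σ(b_i/K_i) = 7.06/1.63 + 12.3/0.109 + 3.12/41.5 = 117.3 d.
q = Δh / Σ(b_i/K_i) = 5.20 / 117.3 = 0.04435 m/day.
In each layer the seepage velocity is v_i = q/n_i, so the layer transit time is t_i = b_i·n_i / q:
  layer 1 (fine sand): t_1 = 7.06 × 0.18 / 0.04435 = 28.65 d
  layer 2 (silt): t_2 = 12.3 × 0.15 / 0.04435 = 41.60 d
  layer 3 (coarse sand): t_3 = 3.12 × 0.23 / 0.04435 = 16.18 d
Total t = Σ t_i = 86.44 days.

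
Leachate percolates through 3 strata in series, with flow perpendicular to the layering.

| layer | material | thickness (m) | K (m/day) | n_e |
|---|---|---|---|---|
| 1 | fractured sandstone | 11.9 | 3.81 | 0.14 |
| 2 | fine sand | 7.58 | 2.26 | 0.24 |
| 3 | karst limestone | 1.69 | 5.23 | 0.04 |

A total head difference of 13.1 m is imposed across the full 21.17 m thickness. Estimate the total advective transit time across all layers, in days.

1.84

With flow normal to the layers, continuity requires the same specific discharge q through every layer.
Σ(b_i/K_i) = 11.9/3.81 + 7.58/2.26 + 1.69/5.23 = 6.800 d.
q = Δh / Σ(b_i/K_i) = 13.1 / 6.800 = 1.926 m/day.
In each layer the seepage velocity is v_i = q/n_i, so the layer transit time is t_i = b_i·n_i / q:
  layer 1 (fractured sandstone): t_1 = 11.9 × 0.14 / 1.926 = 0.8649 d
  layer 2 (fine sand): t_2 = 7.58 × 0.24 / 1.926 = 0.9444 d
  layer 3 (karst limestone): t_3 = 1.69 × 0.04 / 1.926 = 0.03509 d
Total t = Σ t_i = 1.844 days.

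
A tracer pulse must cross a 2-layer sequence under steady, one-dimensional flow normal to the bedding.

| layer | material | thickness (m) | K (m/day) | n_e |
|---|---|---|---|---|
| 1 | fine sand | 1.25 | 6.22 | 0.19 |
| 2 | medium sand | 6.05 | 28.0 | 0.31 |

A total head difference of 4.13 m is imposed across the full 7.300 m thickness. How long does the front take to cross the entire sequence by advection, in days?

With flow normal to the layers, continuity requires the same specific discharge q through every layer.
Σ(b_i/K_i) = 1.25/6.22 + 6.05/28.0 = 0.4170 d.
q = Δh / Σ(b_i/K_i) = 4.13 / 0.4170 = 9.903 m/day.
In each layer the seepage velocity is v_i = q/n_i, so the layer transit time is t_i = b_i·n_i / q:
  layer 1 (fine sand): t_1 = 1.25 × 0.19 / 9.903 = 0.02398 d
  layer 2 (medium sand): t_2 = 6.05 × 0.31 / 9.903 = 0.1894 d
Total t = Σ t_i = 0.2134 days.

0.213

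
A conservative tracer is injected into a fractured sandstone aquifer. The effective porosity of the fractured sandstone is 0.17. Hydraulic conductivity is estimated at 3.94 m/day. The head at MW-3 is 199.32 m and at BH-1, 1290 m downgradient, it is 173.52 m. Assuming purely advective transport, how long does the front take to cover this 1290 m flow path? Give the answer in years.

7.62

Hydraulic gradient i = (199.32 − 173.52) / 1290 = 25.8 / 1290 = 0.02000.
Darcy flux q = K · i = 3.940 × 0.02000 = 0.07880 m/day.
Seepage velocity v = q / n_e = 0.07880 / 0.17 = 0.4635 m/day.
Travel time t = L / v = 1290 / 0.4635 = 2783 days = 7.619 years.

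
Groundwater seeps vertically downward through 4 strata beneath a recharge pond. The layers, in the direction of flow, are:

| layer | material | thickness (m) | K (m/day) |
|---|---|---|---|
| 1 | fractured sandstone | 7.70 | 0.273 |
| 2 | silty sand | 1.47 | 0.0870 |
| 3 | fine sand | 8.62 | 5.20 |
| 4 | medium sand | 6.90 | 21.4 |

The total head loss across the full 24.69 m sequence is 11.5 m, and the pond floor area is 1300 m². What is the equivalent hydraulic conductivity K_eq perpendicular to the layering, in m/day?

Flow is perpendicular to layering, so the layers act in series and the equivalent K is the thickness-weighted harmonic mean.
Total thickness L = 7.70 + 1.47 + 8.62 + 6.90 = 24.69 m.
Σ(b_i/K_i) = 7.70/0.273 + 1.47/0.0870 + 8.62/5.20 + 6.90/21.4 = 47.08 d.
K_eq = L / Σ(b_i/K_i) = 24.69 / 47.08 = 0.5244 m/day.

0.524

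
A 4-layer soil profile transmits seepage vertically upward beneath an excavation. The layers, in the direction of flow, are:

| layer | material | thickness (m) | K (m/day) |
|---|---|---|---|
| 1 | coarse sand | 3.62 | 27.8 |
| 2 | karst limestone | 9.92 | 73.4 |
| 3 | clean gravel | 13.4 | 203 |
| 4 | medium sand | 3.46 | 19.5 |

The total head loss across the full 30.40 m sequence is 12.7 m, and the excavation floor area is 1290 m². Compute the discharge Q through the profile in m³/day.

32200

Flow is perpendicular to layering, so the layers act in series and the equivalent K is the thickness-weighted harmonic mean.
Total thickness L = 3.62 + 9.92 + 13.4 + 3.46 = 30.40 m.
Σ(b_i/K_i) = 3.62/27.8 + 9.92/73.4 + 13.4/203 + 3.46/19.5 = 0.5088 d.
K_eq = L / Σ(b_i/K_i) = 30.40 / 0.5088 = 59.75 m/day.
Q = K_eq · A · (Δh/L) = 59.75 × 1290 × (12.7/30.40) = 32199 m³/day.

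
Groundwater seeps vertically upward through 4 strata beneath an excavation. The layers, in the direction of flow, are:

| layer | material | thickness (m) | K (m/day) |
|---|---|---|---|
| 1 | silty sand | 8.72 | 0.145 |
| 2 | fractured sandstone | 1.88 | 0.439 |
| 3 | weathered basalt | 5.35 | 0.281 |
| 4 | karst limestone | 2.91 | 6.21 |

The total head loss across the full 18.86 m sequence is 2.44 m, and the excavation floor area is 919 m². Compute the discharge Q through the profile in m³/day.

Flow is perpendicular to layering, so the layers act in series and the equivalent K is the thickness-weighted harmonic mean.
Total thickness L = 8.72 + 1.88 + 5.35 + 2.91 = 18.86 m.
Σ(b_i/K_i) = 8.72/0.145 + 1.88/0.439 + 5.35/0.281 + 2.91/6.21 = 83.93 d.
K_eq = L / Σ(b_i/K_i) = 18.86 / 83.93 = 0.2247 m/day.
Q = K_eq · A · (Δh/L) = 0.2247 × 919 × (2.44/18.86) = 26.72 m³/day.

26.7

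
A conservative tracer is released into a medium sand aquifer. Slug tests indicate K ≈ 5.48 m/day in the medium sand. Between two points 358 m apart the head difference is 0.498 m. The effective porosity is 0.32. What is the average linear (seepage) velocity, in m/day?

Hydraulic gradient i = Δh / L = 0.498 / 358 = 0.001391.
Darcy flux q = K · i = 5.480 × 0.001391 = 0.007623 m/day.
Seepage velocity v = q / n_e = 0.007623 / 0.32 = 0.02382 m/day.

0.0238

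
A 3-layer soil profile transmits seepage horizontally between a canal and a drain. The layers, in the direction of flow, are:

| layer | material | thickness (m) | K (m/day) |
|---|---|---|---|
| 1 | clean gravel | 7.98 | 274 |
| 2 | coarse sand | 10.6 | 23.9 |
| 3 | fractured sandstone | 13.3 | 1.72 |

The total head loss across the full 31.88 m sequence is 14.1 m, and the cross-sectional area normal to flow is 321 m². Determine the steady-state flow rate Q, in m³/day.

Flow is perpendicular to layering, so the layers act in series and the equivalent K is the thickness-weighted harmonic mean.
Total thickness L = 7.98 + 10.6 + 13.3 = 31.88 m.
Σ(b_i/K_i) = 7.98/274 + 10.6/23.9 + 13.3/1.72 = 8.205 d.
K_eq = L / Σ(b_i/K_i) = 31.88 / 8.205 = 3.885 m/day.
Q = K_eq · A · (Δh/L) = 3.885 × 321 × (14.1/31.88) = 551.6 m³/day.

552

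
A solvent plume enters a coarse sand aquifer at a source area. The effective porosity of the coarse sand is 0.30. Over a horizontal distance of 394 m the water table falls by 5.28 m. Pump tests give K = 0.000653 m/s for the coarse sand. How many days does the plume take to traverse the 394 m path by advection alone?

Convert K: 0.000653 m/s × 86400 = 56.42 m/day.
Hydraulic gradient i = Δh / L = 5.28 / 394 = 0.01340.
Darcy flux q = K · i = 56.42 × 0.01340 = 0.7561 m/day.
Seepage velocity v = q / n_e = 0.7561 / 0.30 = 2.520 m/day.
Travel time t = L / v = 394 / 2.520 = 156.3 days.

156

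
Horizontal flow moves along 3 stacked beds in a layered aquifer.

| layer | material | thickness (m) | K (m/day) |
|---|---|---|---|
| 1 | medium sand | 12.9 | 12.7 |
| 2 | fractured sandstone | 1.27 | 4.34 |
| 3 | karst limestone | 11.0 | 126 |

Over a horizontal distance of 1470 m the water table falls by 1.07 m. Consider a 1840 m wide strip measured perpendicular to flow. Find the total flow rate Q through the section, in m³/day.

Flow is parallel to layering, so each bed carries its own Darcy discharge and the transmissivities add.
Σ(K_i·b_i) = 12.7×12.9 + 4.34×1.27 + 126×11.0 = 1555 m²/day.
Hydraulic gradient i = Δh / L = 1.07 / 1470 = 0.0007279.
Q = Σ(K_i·b_i) · W · i = 1555 × 1840 × 0.0007279 = 2083 m³/day.

2080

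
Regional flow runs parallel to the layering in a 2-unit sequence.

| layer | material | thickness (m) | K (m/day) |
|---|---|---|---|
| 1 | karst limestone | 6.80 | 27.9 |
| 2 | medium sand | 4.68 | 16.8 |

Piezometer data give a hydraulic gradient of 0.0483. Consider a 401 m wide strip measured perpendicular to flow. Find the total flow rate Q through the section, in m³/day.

Flow is parallel to layering, so each bed carries its own Darcy discharge and the transmissivities add.
Σ(K_i·b_i) = 27.9×6.80 + 16.8×4.68 = 268.3 m²/day.
Hydraulic gradient i = 0.0483.
Q = Σ(K_i·b_i) · W · i = 268.3 × 401 × 0.04830 = 5197 m³/day.

5200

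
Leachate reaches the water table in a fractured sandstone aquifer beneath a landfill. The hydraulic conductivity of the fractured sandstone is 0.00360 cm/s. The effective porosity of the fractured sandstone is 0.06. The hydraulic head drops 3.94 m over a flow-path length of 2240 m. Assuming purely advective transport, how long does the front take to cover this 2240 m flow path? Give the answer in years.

67.3

Convert K: 0.00360 cm/s × 864 = 3.110 m/day.
Hydraulic gradient i = Δh / L = 3.94 / 2240 = 0.001759.
Darcy flux q = K · i = 3.110 × 0.001759 = 0.005471 m/day.
Seepage velocity v = q / n_e = 0.005471 / 0.06 = 0.09118 m/day.
Travel time t = L / v = 2240 / 0.09118 = 24566 days = 67.26 years.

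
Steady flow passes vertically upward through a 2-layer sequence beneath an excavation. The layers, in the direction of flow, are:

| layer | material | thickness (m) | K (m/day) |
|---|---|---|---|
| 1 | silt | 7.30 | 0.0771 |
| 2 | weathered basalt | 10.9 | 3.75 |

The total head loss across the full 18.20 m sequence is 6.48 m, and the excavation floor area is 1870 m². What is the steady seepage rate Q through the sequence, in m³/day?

124

Flow is perpendicular to layering, so the layers act in series and the equivalent K is the thickness-weighted harmonic mean.
Total thickness L = 7.30 + 10.9 = 18.20 m.
Σ(b_i/K_i) = 7.30/0.0771 + 10.9/3.75 = 97.59 d.
K_eq = L / Σ(b_i/K_i) = 18.20 / 97.59 = 0.1865 m/day.
Q = K_eq · A · (Δh/L) = 0.1865 × 1870 × (6.48/18.20) = 124.2 m³/day.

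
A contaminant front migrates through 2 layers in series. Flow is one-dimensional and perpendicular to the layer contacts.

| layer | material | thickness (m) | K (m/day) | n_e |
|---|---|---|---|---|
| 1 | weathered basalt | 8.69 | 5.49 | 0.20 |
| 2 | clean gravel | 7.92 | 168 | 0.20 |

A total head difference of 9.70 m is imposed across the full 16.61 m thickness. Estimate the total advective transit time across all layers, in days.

0.558

With flow normal to the layers, continuity requires the same specific discharge q through every layer.
Σ(b_i/K_i) = 8.69/5.49 + 7.92/168 = 1.630 d.
q = Δh / Σ(b_i/K_i) = 9.70 / 1.630 = 5.951 m/day.
In each layer the seepage velocity is v_i = q/n_i, so the layer transit time is t_i = b_i·n_i / q:
  layer 1 (weathered basalt): t_1 = 8.69 × 0.20 / 5.951 = 0.2921 d
  layer 2 (clean gravel): t_2 = 7.92 × 0.20 / 5.951 = 0.2662 d
Total t = Σ t_i = 0.5582 days.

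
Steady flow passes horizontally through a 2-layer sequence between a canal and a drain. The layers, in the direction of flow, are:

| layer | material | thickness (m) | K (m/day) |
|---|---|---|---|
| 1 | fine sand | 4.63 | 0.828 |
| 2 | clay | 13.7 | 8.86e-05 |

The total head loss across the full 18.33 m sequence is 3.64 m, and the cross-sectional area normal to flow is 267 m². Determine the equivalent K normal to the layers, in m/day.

0.000119

Flow is perpendicular to layering, so the layers act in series and the equivalent K is the thickness-weighted harmonic mean.
Total thickness L = 4.63 + 13.7 = 18.33 m.
Σ(b_i/K_i) = 4.63/0.828 + 13.7/8.86e-05 = 1.546e+05 d.
K_eq = L / Σ(b_i/K_i) = 18.33 / 1.546e+05 = 0.0001185 m/day.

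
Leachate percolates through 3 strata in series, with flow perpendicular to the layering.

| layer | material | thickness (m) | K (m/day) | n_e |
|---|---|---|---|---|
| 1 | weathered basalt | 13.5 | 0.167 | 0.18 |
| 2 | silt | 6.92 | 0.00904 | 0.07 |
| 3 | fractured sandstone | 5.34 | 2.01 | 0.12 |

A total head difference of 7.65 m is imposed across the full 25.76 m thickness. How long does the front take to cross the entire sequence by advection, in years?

With flow normal to the layers, continuity requires the same specific discharge q through every layer.
Σ(b_i/K_i) = 13.5/0.167 + 6.92/0.00904 + 5.34/2.01 = 849.0 d.
q = Δh / Σ(b_i/K_i) = 7.65 / 849.0 = 0.009011 m/day.
In each layer the seepage velocity is v_i = q/n_i, so the layer transit time is t_i = b_i·n_i / q:
  layer 1 (weathered basalt): t_1 = 13.5 × 0.18 / 0.009011 = 269.7 d
  layer 2 (silt): t_2 = 6.92 × 0.07 / 0.009011 = 53.76 d
  layer 3 (fractured sandstone): t_3 = 5.34 × 0.12 / 0.009011 = 71.11 d
Total t = Σ t_i = 394.5 days = 1.080 years.

1.08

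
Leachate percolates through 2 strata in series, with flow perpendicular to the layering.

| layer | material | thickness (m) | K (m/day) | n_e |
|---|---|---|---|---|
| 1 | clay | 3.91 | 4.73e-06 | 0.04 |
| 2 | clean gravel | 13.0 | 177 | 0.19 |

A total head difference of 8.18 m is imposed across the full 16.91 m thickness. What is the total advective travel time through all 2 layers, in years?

With flow normal to the layers, continuity requires the same specific discharge q through every layer.
Σ(b_i/K_i) = 3.91/4.73e-06 + 13.0/177 = 8.266e+05 d.
q = Δh / Σ(b_i/K_i) = 8.18 / 8.266e+05 = 9.895e-06 m/day.
In each layer the seepage velocity is v_i = q/n_i, so the layer transit time is t_i = b_i·n_i / q:
  layer 1 (clay): t_1 = 3.91 × 0.04 / 9.895e-06 = 15805 d
  layer 2 (clean gravel): t_2 = 13.0 × 0.19 / 9.895e-06 = 2.496e+05 d
Total t = Σ t_i = 2.654e+05 days = 726.7 years.

727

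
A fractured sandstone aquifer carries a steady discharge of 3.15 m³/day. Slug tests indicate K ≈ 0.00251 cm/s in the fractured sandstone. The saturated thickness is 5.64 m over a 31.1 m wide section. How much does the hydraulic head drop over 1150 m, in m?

9.52

Convert K: 0.00251 cm/s × 864 = 2.169 m/day.
Cross-sectional area A = 31.1 × 5.64 = 175.4 m².
From Q = K·A·i, i = Q / (K·A) = 3.15 / (2.169 × 175.4) = 0.008281.
Head loss Δh = i · L = 0.008281 × 1150 = 9.523 m.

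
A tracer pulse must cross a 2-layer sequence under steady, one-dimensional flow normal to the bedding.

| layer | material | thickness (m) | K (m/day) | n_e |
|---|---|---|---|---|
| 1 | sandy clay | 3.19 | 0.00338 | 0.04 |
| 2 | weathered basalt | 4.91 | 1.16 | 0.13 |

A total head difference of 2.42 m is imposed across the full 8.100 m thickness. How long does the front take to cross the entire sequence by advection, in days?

With flow normal to the layers, continuity requires the same specific discharge q through every layer.
Σ(b_i/K_i) = 3.19/0.00338 + 4.91/1.16 = 948.0 d.
q = Δh / Σ(b_i/K_i) = 2.42 / 948.0 = 0.002553 m/day.
In each layer the seepage velocity is v_i = q/n_i, so the layer transit time is t_i = b_i·n_i / q:
  layer 1 (sandy clay): t_1 = 3.19 × 0.04 / 0.002553 = 49.99 d
  layer 2 (weathered basalt): t_2 = 4.91 × 0.13 / 0.002553 = 250.1 d
Total t = Σ t_i = 300.0 days.

300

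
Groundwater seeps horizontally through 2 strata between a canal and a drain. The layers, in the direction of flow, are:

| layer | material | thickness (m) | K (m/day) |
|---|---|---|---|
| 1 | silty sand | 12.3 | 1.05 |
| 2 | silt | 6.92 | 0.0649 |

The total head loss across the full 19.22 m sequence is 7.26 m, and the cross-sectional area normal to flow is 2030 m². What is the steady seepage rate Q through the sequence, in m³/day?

125

Flow is perpendicular to layering, so the layers act in series and the equivalent K is the thickness-weighted harmonic mean.
Total thickness L = 12.3 + 6.92 = 19.22 m.
Σ(b_i/K_i) = 12.3/1.05 + 6.92/0.0649 = 118.3 d.
K_eq = L / Σ(b_i/K_i) = 19.22 / 118.3 = 0.1624 m/day.
Q = K_eq · A · (Δh/L) = 0.1624 × 2030 × (7.26/19.22) = 124.5 m³/day.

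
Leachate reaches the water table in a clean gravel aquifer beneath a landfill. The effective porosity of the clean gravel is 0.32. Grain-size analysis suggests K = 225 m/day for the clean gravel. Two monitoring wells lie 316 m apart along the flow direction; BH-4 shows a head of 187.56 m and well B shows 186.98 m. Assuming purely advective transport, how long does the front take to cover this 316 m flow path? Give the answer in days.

Hydraulic gradient i = (187.56 − 186.98) / 316 = 0.58 / 316 = 0.001835.
Darcy flux q = K · i = 225.0 × 0.001835 = 0.4130 m/day.
Seepage velocity v = q / n_e = 0.4130 / 0.32 = 1.291 m/day.
Travel time t = L / v = 316 / 1.291 = 244.9 days.

245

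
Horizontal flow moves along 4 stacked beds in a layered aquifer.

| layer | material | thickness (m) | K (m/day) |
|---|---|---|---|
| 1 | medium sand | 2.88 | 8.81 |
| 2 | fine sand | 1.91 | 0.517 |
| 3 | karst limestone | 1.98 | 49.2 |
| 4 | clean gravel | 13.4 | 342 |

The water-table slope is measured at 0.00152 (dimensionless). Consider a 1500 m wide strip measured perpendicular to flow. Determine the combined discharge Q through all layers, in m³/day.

10700

Flow is parallel to layering, so each bed carries its own Darcy discharge and the transmissivities add.
Σ(K_i·b_i) = 8.81×2.88 + 0.517×1.91 + 49.2×1.98 + 342×13.4 = 4707 m²/day.
Hydraulic gradient i = 0.00152.
Q = Σ(K_i·b_i) · W · i = 4707 × 1500 × 0.001520 = 10731 m³/day.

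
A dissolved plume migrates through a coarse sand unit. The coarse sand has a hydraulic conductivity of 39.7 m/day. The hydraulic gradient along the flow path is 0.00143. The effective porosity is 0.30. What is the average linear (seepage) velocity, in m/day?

0.189

Hydraulic gradient i = 0.00143.
Darcy flux q = K · i = 39.70 × 0.001430 = 0.05677 m/day.
Seepage velocity v = q / n_e = 0.05677 / 0.30 = 0.1892 m/day.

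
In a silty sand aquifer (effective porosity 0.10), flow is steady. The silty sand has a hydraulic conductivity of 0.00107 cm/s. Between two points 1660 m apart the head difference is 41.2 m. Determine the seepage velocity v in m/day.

0.229

Convert K: 0.00107 cm/s × 864 = 0.9245 m/day.
Hydraulic gradient i = Δh / L = 41.2 / 1660 = 0.02482.
Darcy flux q = K · i = 0.9245 × 0.02482 = 0.02294 m/day.
Seepage velocity v = q / n_e = 0.02294 / 0.10 = 0.2294 m/day.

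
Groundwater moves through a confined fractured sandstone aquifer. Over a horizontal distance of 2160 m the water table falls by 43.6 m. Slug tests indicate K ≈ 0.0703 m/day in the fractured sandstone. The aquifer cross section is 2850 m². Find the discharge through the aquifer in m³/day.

Hydraulic gradient i = Δh / L = 43.6 / 2160 = 0.02019.
Darcy's law: Q = K · A · i = 0.07030 × 2850 × 0.02019 = 4.044 m³/day.

4.04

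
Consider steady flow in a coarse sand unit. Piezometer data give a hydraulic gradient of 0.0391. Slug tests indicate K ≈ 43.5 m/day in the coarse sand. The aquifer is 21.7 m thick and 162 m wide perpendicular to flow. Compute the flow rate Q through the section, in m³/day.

5980

Cross-sectional area A = 162 × 21.7 = 3515 m².
Hydraulic gradient i = 0.0391.
Darcy's law: Q = K · A · i = 43.50 × 3515 × 0.03910 = 5979 m³/day.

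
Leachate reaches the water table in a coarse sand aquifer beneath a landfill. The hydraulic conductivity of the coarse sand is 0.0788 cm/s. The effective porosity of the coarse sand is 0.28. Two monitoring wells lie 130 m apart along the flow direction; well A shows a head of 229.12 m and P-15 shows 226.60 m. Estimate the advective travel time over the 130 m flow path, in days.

27.6

Convert K: 0.0788 cm/s × 864 = 68.08 m/day.
Hydraulic gradient i = (229.12 − 226.60) / 130 = 2.52 / 130 = 0.01938.
Darcy flux q = K · i = 68.08 × 0.01938 = 1.320 m/day.
Seepage velocity v = q / n_e = 1.320 / 0.28 = 4.713 m/day.
Travel time t = L / v = 130 / 4.713 = 27.58 days.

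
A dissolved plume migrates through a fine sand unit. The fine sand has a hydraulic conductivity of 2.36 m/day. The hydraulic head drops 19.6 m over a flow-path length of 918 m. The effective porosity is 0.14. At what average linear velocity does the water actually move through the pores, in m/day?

Hydraulic gradient i = Δh / L = 19.6 / 918 = 0.02135.
Darcy flux q = K · i = 2.360 × 0.02135 = 0.05039 m/day.
Seepage velocity v = q / n_e = 0.05039 / 0.14 = 0.3599 m/day.

0.360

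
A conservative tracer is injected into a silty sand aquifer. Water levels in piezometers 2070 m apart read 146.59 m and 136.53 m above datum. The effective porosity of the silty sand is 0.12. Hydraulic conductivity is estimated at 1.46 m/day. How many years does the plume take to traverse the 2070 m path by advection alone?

95.8

Hydraulic gradient i = (146.59 − 136.53) / 2070 = 10.06 / 2070 = 0.004860.
Darcy flux q = K · i = 1.460 × 0.004860 = 0.007095 m/day.
Seepage velocity v = q / n_e = 0.007095 / 0.12 = 0.05913 m/day.
Travel time t = L / v = 2070 / 0.05913 = 35008 days = 95.85 years.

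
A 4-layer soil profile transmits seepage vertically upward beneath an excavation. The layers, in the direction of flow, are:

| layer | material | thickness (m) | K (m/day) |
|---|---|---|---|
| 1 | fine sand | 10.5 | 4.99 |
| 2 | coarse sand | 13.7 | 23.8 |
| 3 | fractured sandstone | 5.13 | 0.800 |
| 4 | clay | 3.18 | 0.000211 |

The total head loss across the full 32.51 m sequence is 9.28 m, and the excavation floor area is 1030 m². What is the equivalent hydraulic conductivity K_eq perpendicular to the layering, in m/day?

0.00216

Flow is perpendicular to layering, so the layers act in series and the equivalent K is the thickness-weighted harmonic mean.
Total thickness L = 10.5 + 13.7 + 5.13 + 3.18 = 32.51 m.
Σ(b_i/K_i) = 10.5/4.99 + 13.7/23.8 + 5.13/0.800 + 3.18/0.000211 = 15080 d.
K_eq = L / Σ(b_i/K_i) = 32.51 / 15080 = 0.002156 m/day.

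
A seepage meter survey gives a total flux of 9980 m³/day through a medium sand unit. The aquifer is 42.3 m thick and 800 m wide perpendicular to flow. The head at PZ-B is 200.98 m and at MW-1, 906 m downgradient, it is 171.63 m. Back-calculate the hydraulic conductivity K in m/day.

9.10

Cross-sectional area A = 800 × 42.3 = 33840 m².
Hydraulic gradient i = (200.98 − 171.63) / 906 = 29.35 / 906 = 0.03240.
From Q = K·A·i, K = Q / (A·i) = 9980 / (33840 × 0.03240) = 9.104 m/day.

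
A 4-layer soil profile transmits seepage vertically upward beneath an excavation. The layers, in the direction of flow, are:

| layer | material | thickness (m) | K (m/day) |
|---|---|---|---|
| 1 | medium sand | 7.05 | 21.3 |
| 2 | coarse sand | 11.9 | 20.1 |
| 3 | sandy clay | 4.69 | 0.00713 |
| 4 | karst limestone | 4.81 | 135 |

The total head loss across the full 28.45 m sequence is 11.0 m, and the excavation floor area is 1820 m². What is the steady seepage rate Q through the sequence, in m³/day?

Flow is perpendicular to layering, so the layers act in series and the equivalent K is the thickness-weighted harmonic mean.
Total thickness L = 7.05 + 11.9 + 4.69 + 4.81 = 28.45 m.
Σ(b_i/K_i) = 7.05/21.3 + 11.9/20.1 + 4.69/0.00713 + 4.81/135 = 658.7 d.
K_eq = L / Σ(b_i/K_i) = 28.45 / 658.7 = 0.04319 m/day.
Q = K_eq · A · (Δh/L) = 0.04319 × 1820 × (11.0/28.45) = 30.39 m³/day.

30.4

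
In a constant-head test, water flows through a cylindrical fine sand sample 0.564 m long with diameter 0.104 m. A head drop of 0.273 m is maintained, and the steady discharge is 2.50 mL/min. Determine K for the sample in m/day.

0.876

Cross-sectional area A = π·(d/2)² = π × (0.104/2)² = 0.008495 m².
Convert discharge: 2.50 mL/min = 4.167e-08 m³/s.
Darcy's law rearranged: K = Q·L / (A·Δh) = 4.167e-08 × 0.564 / (0.008495 × 0.273) = 1.013e-05 m/s = 0.8755 m/day.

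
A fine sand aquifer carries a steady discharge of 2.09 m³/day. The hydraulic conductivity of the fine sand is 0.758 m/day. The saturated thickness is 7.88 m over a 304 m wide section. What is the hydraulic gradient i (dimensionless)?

Cross-sectional area A = 304 × 7.88 = 2396 m².
From Q = K·A·i, i = Q / (K·A) = 2.09 / (0.7580 × 2396) = 0.001151.

0.00115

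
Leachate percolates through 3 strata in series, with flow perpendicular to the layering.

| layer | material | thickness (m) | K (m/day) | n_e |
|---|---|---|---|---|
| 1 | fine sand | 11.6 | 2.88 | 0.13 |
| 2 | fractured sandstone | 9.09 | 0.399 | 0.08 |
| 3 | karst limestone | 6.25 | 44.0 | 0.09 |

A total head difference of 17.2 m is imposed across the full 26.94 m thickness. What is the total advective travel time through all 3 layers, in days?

4.38

With flow normal to the layers, continuity requires the same specific discharge q through every layer.
Σ(b_i/K_i) = 11.6/2.88 + 9.09/0.399 + 6.25/44.0 = 26.95 d.
q = Δh / Σ(b_i/K_i) = 17.2 / 26.95 = 0.6382 m/day.
In each layer the seepage velocity is v_i = q/n_i, so the layer transit time is t_i = b_i·n_i / q:
  layer 1 (fine sand): t_1 = 11.6 × 0.13 / 0.6382 = 2.363 d
  layer 2 (fractured sandstone): t_2 = 9.09 × 0.08 / 0.6382 = 1.139 d
  layer 3 (karst limestone): t_3 = 6.25 × 0.09 / 0.6382 = 0.8814 d
Total t = Σ t_i = 4.384 days.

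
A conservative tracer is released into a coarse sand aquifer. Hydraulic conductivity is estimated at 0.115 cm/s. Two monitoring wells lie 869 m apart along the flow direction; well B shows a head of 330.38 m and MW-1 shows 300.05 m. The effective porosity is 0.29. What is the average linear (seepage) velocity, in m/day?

Convert K: 0.115 cm/s × 864 = 99.36 m/day.
Hydraulic gradient i = (330.38 − 300.05) / 869 = 30.33 / 869 = 0.03490.
Darcy flux q = K · i = 99.36 × 0.03490 = 3.468 m/day.
Seepage velocity v = q / n_e = 3.468 / 0.29 = 11.96 m/day.

12.0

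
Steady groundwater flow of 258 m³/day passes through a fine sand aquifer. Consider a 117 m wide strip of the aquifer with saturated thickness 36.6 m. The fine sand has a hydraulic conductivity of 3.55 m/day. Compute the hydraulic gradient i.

0.0170

Cross-sectional area A = 117 × 36.6 = 4282 m².
From Q = K·A·i, i = Q / (K·A) = 258 / (3.550 × 4282) = 0.01697.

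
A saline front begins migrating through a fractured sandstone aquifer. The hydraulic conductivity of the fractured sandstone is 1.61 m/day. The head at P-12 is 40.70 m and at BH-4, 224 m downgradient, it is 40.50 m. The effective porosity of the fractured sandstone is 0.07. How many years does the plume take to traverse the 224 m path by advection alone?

Hydraulic gradient i = (40.70 − 40.50) / 224 = 0.2 / 224 = 0.0008929.
Darcy flux q = K · i = 1.610 × 0.0008929 = 0.001438 m/day.
Seepage velocity v = q / n_e = 0.001438 / 0.07 = 0.02054 m/day.
Travel time t = L / v = 224 / 0.02054 = 10908 days = 29.86 years.

29.9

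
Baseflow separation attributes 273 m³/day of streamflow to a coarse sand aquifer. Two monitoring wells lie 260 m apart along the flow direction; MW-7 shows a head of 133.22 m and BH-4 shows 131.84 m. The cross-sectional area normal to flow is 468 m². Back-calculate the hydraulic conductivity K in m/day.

Hydraulic gradient i = (133.22 − 131.84) / 260 = 1.38 / 260 = 0.005308.
From Q = K·A·i, K = Q / (A·i) = 273 / (468.0 × 0.005308) = 109.9 m/day.

110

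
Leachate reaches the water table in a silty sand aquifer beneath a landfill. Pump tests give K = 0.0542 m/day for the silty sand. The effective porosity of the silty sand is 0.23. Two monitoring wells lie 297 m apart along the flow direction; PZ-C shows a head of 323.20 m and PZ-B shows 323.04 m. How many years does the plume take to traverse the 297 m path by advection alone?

Hydraulic gradient i = (323.20 − 323.04) / 297 = 0.16 / 297 = 0.0005387.
Darcy flux q = K · i = 0.05420 × 0.0005387 = 2.920e-05 m/day.
Seepage velocity v = q / n_e = 2.920e-05 / 0.23 = 0.0001270 m/day.
Travel time t = L / v = 297 / 0.0001270 = 2.339e+06 days = 6405 years.

6410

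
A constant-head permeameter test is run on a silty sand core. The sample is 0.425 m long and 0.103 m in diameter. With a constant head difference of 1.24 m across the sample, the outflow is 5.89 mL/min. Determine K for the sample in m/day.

0.349

Cross-sectional area A = π·(d/2)² = π × (0.103/2)² = 0.008332 m².
Convert discharge: 5.89 mL/min = 9.817e-08 m³/s.
Darcy's law rearranged: K = Q·L / (A·Δh) = 9.817e-08 × 0.425 / (0.008332 × 1.24) = 4.038e-06 m/s = 0.3489 m/day.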